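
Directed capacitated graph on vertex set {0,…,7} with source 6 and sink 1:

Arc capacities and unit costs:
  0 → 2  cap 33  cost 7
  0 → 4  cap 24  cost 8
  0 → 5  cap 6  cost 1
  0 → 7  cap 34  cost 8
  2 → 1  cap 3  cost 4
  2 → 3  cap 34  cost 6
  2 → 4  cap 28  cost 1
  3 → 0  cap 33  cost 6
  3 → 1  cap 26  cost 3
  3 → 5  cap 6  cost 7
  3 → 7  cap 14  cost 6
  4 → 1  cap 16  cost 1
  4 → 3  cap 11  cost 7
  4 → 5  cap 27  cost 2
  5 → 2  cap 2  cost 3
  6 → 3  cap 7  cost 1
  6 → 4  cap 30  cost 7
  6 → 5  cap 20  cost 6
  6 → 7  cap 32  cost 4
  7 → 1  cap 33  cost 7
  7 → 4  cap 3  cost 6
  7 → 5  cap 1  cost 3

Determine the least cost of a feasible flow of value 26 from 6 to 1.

Minimum cost for 26 units: 189

shortest-cost path #1: 6→3→1 push 7 @ unit cost 4 (adds 28)
shortest-cost path #2: 6→4→1 push 16 @ unit cost 8 (adds 128)
shortest-cost path #3: 6→7→1 push 3 @ unit cost 11 (adds 33)
total cost = 189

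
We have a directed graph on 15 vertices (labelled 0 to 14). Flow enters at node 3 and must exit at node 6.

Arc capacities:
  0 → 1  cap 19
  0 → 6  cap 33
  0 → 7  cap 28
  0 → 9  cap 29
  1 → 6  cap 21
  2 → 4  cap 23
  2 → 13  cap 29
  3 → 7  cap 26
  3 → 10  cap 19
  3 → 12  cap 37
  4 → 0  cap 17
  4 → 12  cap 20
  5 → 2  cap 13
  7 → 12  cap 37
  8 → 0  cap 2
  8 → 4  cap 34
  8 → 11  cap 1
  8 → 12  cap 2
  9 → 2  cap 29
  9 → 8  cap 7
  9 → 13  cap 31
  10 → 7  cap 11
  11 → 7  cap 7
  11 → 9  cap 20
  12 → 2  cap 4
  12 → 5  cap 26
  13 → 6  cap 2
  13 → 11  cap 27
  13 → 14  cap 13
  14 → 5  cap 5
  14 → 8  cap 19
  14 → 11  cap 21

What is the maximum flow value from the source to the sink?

Maximum flow value: 17

augment #1: 3→12→2→13→6 bottleneck 2, total now 2
augment #2: 3→12→2→4→0→6 bottleneck 2, total now 4
augment #3: 3→12→5→2→4→0→6 bottleneck 13, total now 17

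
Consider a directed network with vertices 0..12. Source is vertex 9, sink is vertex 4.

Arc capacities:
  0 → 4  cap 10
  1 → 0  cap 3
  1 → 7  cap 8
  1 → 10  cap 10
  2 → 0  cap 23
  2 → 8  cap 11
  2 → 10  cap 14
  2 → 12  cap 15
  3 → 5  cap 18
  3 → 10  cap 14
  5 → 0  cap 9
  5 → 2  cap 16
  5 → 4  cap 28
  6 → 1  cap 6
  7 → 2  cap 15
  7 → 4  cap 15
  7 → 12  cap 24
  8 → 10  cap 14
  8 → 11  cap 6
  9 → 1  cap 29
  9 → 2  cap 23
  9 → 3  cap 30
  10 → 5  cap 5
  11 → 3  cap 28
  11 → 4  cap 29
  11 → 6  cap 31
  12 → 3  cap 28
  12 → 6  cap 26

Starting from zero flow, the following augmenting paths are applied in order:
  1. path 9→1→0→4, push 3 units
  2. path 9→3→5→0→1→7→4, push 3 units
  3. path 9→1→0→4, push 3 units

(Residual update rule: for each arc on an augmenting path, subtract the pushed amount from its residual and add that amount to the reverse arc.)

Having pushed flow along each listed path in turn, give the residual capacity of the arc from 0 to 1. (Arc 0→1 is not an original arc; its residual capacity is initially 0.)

Residual capacity of (0,1): 3

after path 1 (9→1→0→4, push 3): res(0,1)=3
after path 2 (9→3→5→0→1→7→4, push 3): res(0,1)=0
after path 3 (9→1→0→4, push 3): res(0,1)=3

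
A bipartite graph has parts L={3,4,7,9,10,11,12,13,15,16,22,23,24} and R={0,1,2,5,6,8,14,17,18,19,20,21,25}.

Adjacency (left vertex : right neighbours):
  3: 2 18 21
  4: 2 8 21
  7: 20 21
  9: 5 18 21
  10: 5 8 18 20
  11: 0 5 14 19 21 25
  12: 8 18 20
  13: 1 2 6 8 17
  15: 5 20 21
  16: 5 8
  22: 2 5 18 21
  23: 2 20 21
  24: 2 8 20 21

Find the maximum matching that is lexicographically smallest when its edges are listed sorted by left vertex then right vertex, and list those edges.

|M| = 8 (so the lex-smallest maximum matching has 8 edges)
process left vertices in ascending order; for each, take the smallest-labelled available neighbour that still permits 8 edges overall, or leave it unmatched if none does
lex-smallest matching: {3-2, 4-8, 7-20, 9-5, 10-18, 11-0, 13-1, 15-21}

Lex-smallest maximum matching: {(3,2), (4,8), (7,20), (9,5), (10,18), (11,0), (13,1), (15,21)}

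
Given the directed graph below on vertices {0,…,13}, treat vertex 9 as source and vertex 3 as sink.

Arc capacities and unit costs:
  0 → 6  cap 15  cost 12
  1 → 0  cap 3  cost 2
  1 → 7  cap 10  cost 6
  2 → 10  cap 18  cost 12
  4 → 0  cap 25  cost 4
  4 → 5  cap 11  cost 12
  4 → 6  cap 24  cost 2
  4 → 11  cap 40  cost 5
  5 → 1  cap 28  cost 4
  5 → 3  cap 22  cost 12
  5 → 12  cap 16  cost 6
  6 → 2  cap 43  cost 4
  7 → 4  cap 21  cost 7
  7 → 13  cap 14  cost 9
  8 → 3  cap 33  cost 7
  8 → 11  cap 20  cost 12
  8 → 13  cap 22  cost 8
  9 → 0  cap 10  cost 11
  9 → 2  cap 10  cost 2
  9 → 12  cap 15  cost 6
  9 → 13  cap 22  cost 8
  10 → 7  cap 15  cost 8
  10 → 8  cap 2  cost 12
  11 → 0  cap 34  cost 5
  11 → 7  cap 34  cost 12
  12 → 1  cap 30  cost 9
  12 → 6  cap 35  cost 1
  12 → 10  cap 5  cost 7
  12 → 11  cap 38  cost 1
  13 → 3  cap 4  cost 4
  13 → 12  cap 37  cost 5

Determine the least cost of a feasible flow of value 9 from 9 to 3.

Minimum cost for 9 units: 262

shortest-cost path #1: 9→13→3 push 4 @ unit cost 12 (adds 48)
shortest-cost path #2: 9→12→10→8→3 push 2 @ unit cost 32 (adds 64)
shortest-cost path #3: 9→12→11→7→4→5→3 push 3 @ unit cost 50 (adds 150)
total cost = 262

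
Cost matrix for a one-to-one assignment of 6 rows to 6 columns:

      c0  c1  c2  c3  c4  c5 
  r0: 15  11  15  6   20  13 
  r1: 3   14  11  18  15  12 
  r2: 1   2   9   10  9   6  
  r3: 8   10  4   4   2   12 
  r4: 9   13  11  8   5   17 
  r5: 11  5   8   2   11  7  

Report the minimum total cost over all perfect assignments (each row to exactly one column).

optimal assignment: row0→col3 (cost 6), row1→col0 (cost 3), row2→col1 (cost 2), row3→col2 (cost 4), row4→col4 (cost 5), row5→col5 (cost 7)
total = 6 + 3 + 2 + 4 + 5 + 7 = 27

Minimum assignment cost: 27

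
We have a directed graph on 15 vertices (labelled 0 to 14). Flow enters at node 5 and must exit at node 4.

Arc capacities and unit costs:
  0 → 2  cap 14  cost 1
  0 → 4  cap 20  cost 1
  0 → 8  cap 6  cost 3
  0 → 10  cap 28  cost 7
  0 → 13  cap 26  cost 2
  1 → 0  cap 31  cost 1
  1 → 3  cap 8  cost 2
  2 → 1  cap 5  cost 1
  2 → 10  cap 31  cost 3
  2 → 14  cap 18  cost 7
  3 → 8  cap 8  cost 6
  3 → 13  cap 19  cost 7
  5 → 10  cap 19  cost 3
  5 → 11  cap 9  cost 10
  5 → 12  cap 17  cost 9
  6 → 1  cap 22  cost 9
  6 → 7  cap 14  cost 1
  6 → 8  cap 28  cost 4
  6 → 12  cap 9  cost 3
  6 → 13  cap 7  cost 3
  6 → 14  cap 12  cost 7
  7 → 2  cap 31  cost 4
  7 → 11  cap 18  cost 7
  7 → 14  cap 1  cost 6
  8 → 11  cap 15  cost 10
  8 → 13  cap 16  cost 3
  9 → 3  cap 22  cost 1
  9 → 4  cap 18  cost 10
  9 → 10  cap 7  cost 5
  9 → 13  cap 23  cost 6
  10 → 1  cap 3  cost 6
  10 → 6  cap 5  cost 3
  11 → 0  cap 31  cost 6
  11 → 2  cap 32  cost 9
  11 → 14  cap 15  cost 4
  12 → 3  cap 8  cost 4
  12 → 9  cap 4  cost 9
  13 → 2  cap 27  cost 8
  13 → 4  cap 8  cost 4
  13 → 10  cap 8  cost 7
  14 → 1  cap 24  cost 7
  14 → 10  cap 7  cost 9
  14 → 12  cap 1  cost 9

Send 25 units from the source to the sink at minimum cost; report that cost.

shortest-cost path #1: 5→10→1→0→4 push 3 @ unit cost 11 (adds 33)
shortest-cost path #2: 5→10→6→13→4 push 5 @ unit cost 13 (adds 65)
shortest-cost path #3: 5→11→0→4 push 9 @ unit cost 17 (adds 153)
shortest-cost path #4: 5→12→3→13→4 push 3 @ unit cost 24 (adds 72)
shortest-cost path #5: 5→12→3→13→6→7→2→1→0→4 push 5 @ unit cost 25 (adds 125)
total cost = 448

Minimum cost for 25 units: 448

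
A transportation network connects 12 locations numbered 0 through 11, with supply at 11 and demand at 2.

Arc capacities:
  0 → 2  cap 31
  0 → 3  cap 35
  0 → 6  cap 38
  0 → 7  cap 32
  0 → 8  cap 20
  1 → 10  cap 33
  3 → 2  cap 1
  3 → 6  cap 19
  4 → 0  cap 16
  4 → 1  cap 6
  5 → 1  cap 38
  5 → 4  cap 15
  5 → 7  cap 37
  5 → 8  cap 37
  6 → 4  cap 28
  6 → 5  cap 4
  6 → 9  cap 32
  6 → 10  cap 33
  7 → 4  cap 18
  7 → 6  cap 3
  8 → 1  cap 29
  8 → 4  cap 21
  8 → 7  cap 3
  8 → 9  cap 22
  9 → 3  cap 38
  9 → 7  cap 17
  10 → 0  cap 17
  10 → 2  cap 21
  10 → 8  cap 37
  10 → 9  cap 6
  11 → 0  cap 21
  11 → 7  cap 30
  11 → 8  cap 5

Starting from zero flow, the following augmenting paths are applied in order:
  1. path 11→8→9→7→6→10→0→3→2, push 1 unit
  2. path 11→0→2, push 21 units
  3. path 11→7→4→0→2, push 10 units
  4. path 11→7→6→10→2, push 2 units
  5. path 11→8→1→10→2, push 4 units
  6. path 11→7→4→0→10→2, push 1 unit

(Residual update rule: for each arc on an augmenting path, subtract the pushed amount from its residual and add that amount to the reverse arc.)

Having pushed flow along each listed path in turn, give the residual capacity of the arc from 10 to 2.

after path 1 (11→8→9→7→6→10→0→3→2, push 1): res(10,2)=21
after path 2 (11→0→2, push 21): res(10,2)=21
after path 3 (11→7→4→0→2, push 10): res(10,2)=21
after path 4 (11→7→6→10→2, push 2): res(10,2)=19
after path 5 (11→8→1→10→2, push 4): res(10,2)=15
after path 6 (11→7→4→0→10→2, push 1): res(10,2)=14

Residual capacity of (10,2): 14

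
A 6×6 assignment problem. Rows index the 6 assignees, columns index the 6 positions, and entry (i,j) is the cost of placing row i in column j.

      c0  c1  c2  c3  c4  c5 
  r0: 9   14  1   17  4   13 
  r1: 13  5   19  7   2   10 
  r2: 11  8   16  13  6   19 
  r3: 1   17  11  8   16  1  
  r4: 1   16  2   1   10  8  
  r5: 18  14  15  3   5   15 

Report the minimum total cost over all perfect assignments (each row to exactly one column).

Minimum assignment cost: 16

optimal assignment: row0→col2 (cost 1), row1→col4 (cost 2), row2→col1 (cost 8), row3→col5 (cost 1), row4→col0 (cost 1), row5→col3 (cost 3)
total = 1 + 2 + 8 + 1 + 1 + 3 = 16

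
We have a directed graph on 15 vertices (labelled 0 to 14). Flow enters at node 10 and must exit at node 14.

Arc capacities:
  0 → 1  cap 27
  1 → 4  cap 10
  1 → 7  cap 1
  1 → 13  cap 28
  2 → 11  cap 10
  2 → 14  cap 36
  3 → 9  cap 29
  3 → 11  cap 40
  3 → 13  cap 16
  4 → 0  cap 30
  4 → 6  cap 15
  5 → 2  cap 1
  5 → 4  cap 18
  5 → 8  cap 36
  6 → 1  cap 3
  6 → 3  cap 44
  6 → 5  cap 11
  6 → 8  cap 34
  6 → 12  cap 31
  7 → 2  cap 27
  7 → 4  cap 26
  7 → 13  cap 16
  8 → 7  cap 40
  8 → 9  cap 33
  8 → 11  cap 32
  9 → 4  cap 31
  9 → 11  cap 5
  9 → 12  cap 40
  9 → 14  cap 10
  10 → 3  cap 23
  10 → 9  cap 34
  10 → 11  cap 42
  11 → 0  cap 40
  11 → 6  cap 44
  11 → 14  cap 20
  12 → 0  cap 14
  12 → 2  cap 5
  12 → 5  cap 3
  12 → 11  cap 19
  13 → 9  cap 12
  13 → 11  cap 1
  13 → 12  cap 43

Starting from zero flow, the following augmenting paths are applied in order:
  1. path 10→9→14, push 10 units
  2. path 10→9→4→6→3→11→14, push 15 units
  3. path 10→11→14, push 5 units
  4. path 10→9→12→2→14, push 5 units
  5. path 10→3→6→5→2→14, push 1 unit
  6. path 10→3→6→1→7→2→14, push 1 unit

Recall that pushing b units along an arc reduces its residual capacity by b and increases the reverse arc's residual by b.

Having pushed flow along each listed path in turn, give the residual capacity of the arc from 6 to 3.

after path 1 (10→9→14, push 10): res(6,3)=44
after path 2 (10→9→4→6→3→11→14, push 15): res(6,3)=29
after path 3 (10→11→14, push 5): res(6,3)=29
after path 4 (10→9→12→2→14, push 5): res(6,3)=29
after path 5 (10→3→6→5→2→14, push 1): res(6,3)=30
after path 6 (10→3→6→1→7→2→14, push 1): res(6,3)=31

Residual capacity of (6,3): 31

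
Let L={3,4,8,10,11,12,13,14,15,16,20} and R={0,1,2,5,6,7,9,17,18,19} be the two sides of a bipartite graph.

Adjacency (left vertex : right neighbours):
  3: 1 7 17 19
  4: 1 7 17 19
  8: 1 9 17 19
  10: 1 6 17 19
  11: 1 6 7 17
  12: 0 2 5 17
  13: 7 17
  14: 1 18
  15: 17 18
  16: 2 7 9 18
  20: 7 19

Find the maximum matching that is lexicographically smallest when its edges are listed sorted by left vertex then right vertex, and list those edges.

|M| = 9 (so the lex-smallest maximum matching has 9 edges)
process left vertices in ascending order; for each, take the smallest-labelled available neighbour that still permits 9 edges overall, or leave it unmatched if none does
lex-smallest matching: {3-1, 4-7, 8-9, 10-6, 11-17, 12-0, 14-18, 16-2, 20-19}

Lex-smallest maximum matching: {(3,1), (4,7), (8,9), (10,6), (11,17), (12,0), (14,18), (16,2), (20,19)}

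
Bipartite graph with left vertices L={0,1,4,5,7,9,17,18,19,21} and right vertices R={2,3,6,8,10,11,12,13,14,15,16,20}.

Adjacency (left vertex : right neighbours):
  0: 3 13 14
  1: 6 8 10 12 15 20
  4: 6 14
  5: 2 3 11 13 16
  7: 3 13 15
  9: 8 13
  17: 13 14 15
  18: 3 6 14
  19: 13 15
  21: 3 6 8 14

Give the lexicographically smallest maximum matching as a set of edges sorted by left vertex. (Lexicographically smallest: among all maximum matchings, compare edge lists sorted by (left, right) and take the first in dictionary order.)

|M| = 8 (so the lex-smallest maximum matching has 8 edges)
process left vertices in ascending order; for each, take the smallest-labelled available neighbour that still permits 8 edges overall, or leave it unmatched if none does
lex-smallest matching: {0-3, 1-10, 4-6, 5-2, 7-13, 9-8, 17-14, 19-15}

Lex-smallest maximum matching: {(0,3), (1,10), (4,6), (5,2), (7,13), (9,8), (17,14), (19,15)}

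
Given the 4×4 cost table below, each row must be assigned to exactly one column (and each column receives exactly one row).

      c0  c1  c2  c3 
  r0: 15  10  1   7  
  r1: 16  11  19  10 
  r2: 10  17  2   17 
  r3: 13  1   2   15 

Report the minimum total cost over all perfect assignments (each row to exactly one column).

optimal assignment: row0→col2 (cost 1), row1→col3 (cost 10), row2→col0 (cost 10), row3→col1 (cost 1)
total = 1 + 10 + 10 + 1 = 22

Minimum assignment cost: 22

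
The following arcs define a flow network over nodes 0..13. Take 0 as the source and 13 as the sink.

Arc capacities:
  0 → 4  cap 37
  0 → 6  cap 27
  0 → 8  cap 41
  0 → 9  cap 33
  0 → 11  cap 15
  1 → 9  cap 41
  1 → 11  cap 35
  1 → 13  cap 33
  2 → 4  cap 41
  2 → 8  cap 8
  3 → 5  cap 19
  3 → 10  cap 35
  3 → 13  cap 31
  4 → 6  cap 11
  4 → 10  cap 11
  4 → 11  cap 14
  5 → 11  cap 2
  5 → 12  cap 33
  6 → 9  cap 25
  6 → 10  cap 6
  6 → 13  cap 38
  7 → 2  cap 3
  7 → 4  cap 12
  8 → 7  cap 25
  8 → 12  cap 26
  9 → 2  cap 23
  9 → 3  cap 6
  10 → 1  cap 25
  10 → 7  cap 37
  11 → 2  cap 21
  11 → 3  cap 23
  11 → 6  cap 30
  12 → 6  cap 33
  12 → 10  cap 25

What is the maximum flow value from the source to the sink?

Maximum flow value: 92

augment #1: 0→6→13 bottleneck 27, total now 27
augment #2: 0→4→6→13 bottleneck 11, total now 38
augment #3: 0→9→3→13 bottleneck 6, total now 44
augment #4: 0→11→3→13 bottleneck 15, total now 59
augment #5: 0→4→10→1→13 bottleneck 11, total now 70
augment #6: 0→4→11→3→13 bottleneck 8, total now 78
augment #7: 0→8→12→10→1→13 bottleneck 14, total now 92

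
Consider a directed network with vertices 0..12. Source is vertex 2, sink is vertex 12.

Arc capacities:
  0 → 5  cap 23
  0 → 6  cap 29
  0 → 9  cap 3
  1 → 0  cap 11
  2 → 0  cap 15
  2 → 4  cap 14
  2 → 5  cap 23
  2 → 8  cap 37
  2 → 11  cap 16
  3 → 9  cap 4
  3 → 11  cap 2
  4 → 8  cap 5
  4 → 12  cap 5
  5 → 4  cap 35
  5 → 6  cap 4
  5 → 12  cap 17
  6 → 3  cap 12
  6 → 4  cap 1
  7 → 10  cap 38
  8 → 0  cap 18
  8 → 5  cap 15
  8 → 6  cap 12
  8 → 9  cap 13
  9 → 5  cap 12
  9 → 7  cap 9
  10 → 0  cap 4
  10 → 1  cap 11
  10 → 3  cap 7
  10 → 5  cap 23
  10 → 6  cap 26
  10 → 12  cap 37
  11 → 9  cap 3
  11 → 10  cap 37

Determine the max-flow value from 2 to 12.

Maximum flow value: 49

augment #1: 2→4→12 bottleneck 5, total now 5
augment #2: 2→5→12 bottleneck 17, total now 22
augment #3: 2→11→10→12 bottleneck 16, total now 38
augment #4: 2→0→9→7→10→12 bottleneck 3, total now 41
augment #5: 2→8→9→7→10→12 bottleneck 6, total now 47
augment #6: 2→0→6→3→11→10→12 bottleneck 2, total now 49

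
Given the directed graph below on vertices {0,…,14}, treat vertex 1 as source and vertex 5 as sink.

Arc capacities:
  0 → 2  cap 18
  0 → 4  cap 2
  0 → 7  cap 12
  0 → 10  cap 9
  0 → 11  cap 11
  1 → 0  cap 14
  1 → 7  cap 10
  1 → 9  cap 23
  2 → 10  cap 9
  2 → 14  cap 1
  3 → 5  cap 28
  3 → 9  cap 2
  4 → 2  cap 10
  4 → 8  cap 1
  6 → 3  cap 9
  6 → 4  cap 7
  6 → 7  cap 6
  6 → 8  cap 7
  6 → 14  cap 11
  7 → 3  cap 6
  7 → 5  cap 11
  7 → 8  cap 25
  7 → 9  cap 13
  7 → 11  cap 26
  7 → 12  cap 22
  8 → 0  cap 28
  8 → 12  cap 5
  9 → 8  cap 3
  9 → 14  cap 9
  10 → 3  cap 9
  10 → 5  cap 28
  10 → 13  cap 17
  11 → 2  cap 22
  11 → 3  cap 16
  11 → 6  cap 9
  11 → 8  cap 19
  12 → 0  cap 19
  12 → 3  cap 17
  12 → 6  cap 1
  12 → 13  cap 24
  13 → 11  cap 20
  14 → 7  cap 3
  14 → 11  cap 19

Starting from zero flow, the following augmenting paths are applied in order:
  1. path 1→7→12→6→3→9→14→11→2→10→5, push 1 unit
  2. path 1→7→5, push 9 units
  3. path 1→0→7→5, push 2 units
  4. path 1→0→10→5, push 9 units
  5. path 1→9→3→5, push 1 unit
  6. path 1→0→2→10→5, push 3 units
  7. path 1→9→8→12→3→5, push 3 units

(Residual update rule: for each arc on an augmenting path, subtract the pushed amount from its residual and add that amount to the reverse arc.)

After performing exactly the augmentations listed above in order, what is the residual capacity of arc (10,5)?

Residual capacity of (10,5): 15

after path 1 (1→7→12→6→3→9→14→11→2→10→5, push 1): res(10,5)=27
after path 2 (1→7→5, push 9): res(10,5)=27
after path 3 (1→0→7→5, push 2): res(10,5)=27
after path 4 (1→0→10→5, push 9): res(10,5)=18
after path 5 (1→9→3→5, push 1): res(10,5)=18
after path 6 (1→0→2→10→5, push 3): res(10,5)=15
after path 7 (1→9→8→12→3→5, push 3): res(10,5)=15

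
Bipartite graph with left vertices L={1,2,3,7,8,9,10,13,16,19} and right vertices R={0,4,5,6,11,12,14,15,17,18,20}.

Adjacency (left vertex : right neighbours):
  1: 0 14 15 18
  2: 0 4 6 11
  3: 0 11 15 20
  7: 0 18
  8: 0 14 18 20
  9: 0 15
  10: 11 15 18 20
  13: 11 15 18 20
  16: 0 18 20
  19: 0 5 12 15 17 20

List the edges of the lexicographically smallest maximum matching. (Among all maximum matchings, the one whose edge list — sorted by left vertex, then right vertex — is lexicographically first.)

|M| = 8 (so the lex-smallest maximum matching has 8 edges)
process left vertices in ascending order; for each, take the smallest-labelled available neighbour that still permits 8 edges overall, or leave it unmatched if none does
lex-smallest matching: {1-0, 2-4, 3-11, 7-18, 8-14, 9-15, 10-20, 19-5}

Lex-smallest maximum matching: {(1,0), (2,4), (3,11), (7,18), (8,14), (9,15), (10,20), (19,5)}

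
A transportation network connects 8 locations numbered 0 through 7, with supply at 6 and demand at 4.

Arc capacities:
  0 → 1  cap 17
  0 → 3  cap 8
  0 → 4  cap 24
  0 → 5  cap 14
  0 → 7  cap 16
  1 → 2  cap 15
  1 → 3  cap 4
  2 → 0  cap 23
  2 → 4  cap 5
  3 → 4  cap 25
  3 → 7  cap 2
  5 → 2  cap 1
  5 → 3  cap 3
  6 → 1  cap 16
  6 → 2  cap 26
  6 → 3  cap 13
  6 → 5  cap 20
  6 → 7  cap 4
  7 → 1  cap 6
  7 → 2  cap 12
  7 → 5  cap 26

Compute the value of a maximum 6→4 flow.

augment #1: 6→2→4 bottleneck 5, total now 5
augment #2: 6→3→4 bottleneck 13, total now 18
augment #3: 6→1→3→4 bottleneck 4, total now 22
augment #4: 6→2→0→4 bottleneck 21, total now 43
augment #5: 6→5→3→4 bottleneck 3, total now 46
augment #6: 6→1→2→0→4 bottleneck 2, total now 48

Maximum flow value: 48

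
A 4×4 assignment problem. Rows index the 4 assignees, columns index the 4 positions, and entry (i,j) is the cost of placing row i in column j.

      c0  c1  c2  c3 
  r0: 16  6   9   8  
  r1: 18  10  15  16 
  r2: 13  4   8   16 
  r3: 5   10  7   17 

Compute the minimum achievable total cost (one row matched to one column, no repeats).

optimal assignment: row0→col3 (cost 8), row1→col1 (cost 10), row2→col2 (cost 8), row3→col0 (cost 5)
total = 8 + 10 + 8 + 5 = 31

Minimum assignment cost: 31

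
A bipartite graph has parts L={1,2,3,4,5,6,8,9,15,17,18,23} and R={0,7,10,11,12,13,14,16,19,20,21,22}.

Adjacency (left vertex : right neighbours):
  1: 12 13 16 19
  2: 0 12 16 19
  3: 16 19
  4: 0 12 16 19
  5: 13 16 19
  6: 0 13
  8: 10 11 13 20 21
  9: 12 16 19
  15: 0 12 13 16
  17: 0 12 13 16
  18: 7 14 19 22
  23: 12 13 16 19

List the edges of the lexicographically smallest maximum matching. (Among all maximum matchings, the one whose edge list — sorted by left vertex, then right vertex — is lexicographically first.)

|M| = 7 (so the lex-smallest maximum matching has 7 edges)
process left vertices in ascending order; for each, take the smallest-labelled available neighbour that still permits 7 edges overall, or leave it unmatched if none does
lex-smallest matching: {1-12, 2-0, 3-16, 4-19, 5-13, 8-10, 18-7}

Lex-smallest maximum matching: {(1,12), (2,0), (3,16), (4,19), (5,13), (8,10), (18,7)}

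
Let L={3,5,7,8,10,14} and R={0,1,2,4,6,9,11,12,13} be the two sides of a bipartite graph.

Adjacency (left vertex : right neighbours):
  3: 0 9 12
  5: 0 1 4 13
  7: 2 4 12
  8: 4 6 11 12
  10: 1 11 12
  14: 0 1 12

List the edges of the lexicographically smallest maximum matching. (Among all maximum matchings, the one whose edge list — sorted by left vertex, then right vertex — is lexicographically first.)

|M| = 6 (so the lex-smallest maximum matching has 6 edges)
process left vertices in ascending order; for each, take the smallest-labelled available neighbour that still permits 6 edges overall, or leave it unmatched if none does
lex-smallest matching: {3-0, 5-1, 7-2, 8-4, 10-11, 14-12}

Lex-smallest maximum matching: {(3,0), (5,1), (7,2), (8,4), (10,11), (14,12)}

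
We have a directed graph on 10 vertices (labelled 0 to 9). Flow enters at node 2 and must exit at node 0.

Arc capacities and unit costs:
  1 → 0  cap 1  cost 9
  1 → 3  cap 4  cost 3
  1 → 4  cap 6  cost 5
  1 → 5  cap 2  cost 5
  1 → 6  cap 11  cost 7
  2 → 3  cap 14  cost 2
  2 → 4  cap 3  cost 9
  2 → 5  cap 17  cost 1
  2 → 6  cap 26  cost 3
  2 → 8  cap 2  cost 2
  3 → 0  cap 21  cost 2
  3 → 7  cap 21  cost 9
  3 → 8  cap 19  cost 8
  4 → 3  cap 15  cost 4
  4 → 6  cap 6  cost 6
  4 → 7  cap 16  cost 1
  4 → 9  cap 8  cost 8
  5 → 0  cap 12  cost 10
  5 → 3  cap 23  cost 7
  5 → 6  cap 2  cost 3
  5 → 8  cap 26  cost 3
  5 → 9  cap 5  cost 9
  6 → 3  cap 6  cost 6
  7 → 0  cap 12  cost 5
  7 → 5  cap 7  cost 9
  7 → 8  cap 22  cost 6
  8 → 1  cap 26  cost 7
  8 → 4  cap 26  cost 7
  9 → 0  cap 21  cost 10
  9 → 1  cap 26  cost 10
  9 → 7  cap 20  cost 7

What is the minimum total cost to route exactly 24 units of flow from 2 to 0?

shortest-cost path #1: 2→3→0 push 14 @ unit cost 4 (adds 56)
shortest-cost path #2: 2→5→3→0 push 7 @ unit cost 10 (adds 70)
shortest-cost path #3: 2→5→0 push 3 @ unit cost 11 (adds 33)
total cost = 159

Minimum cost for 24 units: 159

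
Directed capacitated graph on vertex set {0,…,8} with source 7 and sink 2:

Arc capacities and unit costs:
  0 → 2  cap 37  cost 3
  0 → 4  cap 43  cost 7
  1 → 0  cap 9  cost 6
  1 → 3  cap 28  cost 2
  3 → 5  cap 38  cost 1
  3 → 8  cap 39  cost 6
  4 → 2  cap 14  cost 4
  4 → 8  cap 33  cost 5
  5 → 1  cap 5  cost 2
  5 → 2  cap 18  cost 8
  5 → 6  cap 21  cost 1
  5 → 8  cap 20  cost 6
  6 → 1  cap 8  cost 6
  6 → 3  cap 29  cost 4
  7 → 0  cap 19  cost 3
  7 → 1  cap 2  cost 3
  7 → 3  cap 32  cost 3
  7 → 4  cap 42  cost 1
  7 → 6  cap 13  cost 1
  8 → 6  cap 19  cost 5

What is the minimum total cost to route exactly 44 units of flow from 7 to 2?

shortest-cost path #1: 7→4→2 push 14 @ unit cost 5 (adds 70)
shortest-cost path #2: 7→0→2 push 19 @ unit cost 6 (adds 114)
shortest-cost path #3: 7→3→5→2 push 11 @ unit cost 12 (adds 132)
total cost = 316

Minimum cost for 44 units: 316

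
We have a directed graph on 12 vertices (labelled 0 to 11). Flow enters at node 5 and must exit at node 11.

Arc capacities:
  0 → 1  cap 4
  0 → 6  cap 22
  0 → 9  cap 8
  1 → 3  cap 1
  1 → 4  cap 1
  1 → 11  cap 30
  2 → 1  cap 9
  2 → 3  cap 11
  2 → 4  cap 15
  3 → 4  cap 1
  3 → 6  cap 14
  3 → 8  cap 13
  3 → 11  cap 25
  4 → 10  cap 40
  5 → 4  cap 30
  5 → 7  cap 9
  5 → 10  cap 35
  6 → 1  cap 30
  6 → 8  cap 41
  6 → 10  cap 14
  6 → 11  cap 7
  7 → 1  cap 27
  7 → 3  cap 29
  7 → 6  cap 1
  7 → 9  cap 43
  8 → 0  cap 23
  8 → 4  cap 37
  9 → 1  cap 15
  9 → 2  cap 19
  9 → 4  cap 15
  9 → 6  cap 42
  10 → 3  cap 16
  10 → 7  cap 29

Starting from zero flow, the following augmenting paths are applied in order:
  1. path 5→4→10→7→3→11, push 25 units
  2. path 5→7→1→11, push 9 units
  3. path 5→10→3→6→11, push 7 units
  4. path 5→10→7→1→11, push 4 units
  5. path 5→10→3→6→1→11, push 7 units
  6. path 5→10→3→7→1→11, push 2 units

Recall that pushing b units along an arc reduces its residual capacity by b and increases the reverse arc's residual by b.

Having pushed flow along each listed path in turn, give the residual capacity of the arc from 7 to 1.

Residual capacity of (7,1): 12

after path 1 (5→4→10→7→3→11, push 25): res(7,1)=27
after path 2 (5→7→1→11, push 9): res(7,1)=18
after path 3 (5→10→3→6→11, push 7): res(7,1)=18
after path 4 (5→10→7→1→11, push 4): res(7,1)=14
after path 5 (5→10→3→6→1→11, push 7): res(7,1)=14
after path 6 (5→10→3→7→1→11, push 2): res(7,1)=12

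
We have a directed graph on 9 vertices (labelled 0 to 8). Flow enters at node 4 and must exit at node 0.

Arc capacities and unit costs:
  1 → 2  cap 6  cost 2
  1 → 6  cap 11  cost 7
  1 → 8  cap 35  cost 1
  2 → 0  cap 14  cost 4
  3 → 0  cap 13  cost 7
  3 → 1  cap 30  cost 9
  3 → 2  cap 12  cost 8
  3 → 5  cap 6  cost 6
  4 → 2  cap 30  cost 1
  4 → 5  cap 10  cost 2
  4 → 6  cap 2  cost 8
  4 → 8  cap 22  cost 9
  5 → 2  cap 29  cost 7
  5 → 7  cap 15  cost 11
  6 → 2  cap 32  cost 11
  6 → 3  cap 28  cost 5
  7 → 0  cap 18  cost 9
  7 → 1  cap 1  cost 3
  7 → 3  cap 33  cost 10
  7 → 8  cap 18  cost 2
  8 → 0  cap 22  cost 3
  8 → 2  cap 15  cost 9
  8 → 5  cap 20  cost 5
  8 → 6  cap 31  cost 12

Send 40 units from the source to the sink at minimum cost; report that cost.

shortest-cost path #1: 4→2→0 push 14 @ unit cost 5 (adds 70)
shortest-cost path #2: 4→8→0 push 22 @ unit cost 12 (adds 264)
shortest-cost path #3: 4→6→3→0 push 2 @ unit cost 20 (adds 40)
shortest-cost path #4: 4→5→7→0 push 2 @ unit cost 22 (adds 44)
total cost = 418

Minimum cost for 40 units: 418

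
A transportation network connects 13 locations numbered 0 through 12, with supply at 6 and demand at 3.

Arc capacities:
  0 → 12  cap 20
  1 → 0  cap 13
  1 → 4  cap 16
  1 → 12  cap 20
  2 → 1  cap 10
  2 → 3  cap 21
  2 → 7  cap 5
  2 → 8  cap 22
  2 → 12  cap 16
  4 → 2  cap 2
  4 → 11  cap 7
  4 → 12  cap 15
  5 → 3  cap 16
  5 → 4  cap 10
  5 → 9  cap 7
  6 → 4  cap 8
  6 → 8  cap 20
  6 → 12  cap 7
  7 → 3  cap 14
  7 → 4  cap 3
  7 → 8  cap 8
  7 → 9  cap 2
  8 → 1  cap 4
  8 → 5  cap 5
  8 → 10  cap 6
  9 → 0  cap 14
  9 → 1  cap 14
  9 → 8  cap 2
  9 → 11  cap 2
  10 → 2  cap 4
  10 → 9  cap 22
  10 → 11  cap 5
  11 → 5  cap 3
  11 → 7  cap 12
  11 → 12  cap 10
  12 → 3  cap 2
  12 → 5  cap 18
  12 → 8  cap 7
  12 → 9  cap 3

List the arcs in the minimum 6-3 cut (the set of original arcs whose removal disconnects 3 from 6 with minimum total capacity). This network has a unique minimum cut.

Min-cut arcs: {(6,4), (6,12), (8,1), (8,5), (8,10)} (total capacity 30)

augment #1: 6→12→3 push 2
augment #2: 6→4→2→3 push 2
augment #3: 6→8→5→3 push 5
augment #4: 6→12→5→3 push 5
augment #5: 6→4→11→5→3 push 3
augment #6: 6→4→11→7→3 push 3
augment #7: 6→8→10→2→3 push 4
augment #8: 6→8→1→12→5→3 push 3
augment #9: 6→8→10→11→7→3 push 2
augment #10: 6→8→1→4→11→7→3 push 1
max flow = 30; residual-reachable set from 6 gives S-side
cut edges (S→T): {(6,4), (6,12), (8,1), (8,5), (8,10)} total cap 30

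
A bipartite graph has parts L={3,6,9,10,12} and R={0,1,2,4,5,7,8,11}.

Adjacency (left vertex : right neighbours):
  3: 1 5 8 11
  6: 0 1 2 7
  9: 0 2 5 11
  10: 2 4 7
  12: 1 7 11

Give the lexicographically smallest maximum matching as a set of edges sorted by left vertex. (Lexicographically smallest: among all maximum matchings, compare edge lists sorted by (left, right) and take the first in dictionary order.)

Lex-smallest maximum matching: {(3,1), (6,0), (9,2), (10,4), (12,7)}

|M| = 5 (so the lex-smallest maximum matching has 5 edges)
process left vertices in ascending order; for each, take the smallest-labelled available neighbour that still permits 5 edges overall, or leave it unmatched if none does
lex-smallest matching: {3-1, 6-0, 9-2, 10-4, 12-7}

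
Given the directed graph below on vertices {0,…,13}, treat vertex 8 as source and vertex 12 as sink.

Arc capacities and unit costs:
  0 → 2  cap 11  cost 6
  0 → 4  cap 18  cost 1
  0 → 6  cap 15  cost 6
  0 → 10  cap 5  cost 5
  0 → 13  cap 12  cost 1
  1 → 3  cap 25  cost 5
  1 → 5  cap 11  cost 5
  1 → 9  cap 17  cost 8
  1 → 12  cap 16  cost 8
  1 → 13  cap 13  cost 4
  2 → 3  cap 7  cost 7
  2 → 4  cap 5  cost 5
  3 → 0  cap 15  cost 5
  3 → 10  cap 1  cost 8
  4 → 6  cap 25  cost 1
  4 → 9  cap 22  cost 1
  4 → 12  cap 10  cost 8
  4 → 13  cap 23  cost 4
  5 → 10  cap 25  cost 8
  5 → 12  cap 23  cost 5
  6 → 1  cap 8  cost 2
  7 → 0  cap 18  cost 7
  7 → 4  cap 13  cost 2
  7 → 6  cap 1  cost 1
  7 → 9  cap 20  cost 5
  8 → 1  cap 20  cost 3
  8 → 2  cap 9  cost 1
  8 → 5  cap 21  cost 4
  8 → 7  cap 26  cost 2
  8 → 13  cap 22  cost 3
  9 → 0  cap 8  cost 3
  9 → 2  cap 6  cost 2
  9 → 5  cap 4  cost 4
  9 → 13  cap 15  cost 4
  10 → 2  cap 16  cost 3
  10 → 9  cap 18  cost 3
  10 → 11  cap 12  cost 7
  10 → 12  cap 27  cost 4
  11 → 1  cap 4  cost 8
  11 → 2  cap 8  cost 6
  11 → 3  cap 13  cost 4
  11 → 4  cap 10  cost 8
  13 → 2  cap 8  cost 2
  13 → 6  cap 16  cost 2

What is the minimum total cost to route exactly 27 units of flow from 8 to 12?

shortest-cost path #1: 8→5→12 push 21 @ unit cost 9 (adds 189)
shortest-cost path #2: 8→1→12 push 6 @ unit cost 11 (adds 66)
total cost = 255

Minimum cost for 27 units: 255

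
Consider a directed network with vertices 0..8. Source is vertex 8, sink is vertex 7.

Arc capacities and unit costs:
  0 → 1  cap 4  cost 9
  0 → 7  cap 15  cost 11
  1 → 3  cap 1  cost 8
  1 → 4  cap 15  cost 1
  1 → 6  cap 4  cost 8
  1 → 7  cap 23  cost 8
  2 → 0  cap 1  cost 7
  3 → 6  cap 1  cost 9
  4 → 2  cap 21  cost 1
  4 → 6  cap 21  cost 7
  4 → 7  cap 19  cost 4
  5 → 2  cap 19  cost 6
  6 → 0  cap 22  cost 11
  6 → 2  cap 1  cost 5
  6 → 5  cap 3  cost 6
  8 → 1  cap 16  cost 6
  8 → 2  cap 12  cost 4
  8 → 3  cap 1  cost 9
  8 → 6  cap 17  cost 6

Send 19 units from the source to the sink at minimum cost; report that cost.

shortest-cost path #1: 8→1→4→7 push 15 @ unit cost 11 (adds 165)
shortest-cost path #2: 8→1→7 push 1 @ unit cost 14 (adds 14)
shortest-cost path #3: 8→2→0→7 push 1 @ unit cost 22 (adds 22)
shortest-cost path #4: 8→6→0→7 push 2 @ unit cost 28 (adds 56)
total cost = 257

Minimum cost for 19 units: 257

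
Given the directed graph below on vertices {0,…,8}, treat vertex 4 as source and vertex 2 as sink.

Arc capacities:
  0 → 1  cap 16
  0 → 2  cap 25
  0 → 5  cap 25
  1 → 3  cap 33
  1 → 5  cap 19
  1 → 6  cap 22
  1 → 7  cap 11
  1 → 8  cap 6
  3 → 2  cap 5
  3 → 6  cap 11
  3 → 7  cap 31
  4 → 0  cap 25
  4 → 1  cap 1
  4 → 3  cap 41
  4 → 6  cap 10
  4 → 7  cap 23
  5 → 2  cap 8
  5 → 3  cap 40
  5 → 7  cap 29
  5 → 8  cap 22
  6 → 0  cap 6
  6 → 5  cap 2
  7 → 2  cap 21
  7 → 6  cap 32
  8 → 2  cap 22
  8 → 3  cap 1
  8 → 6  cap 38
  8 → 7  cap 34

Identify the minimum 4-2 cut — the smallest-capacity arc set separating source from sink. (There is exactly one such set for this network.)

augment #1: 4→0→2 push 25
augment #2: 4→3→2 push 5
augment #3: 4→7→2 push 21
augment #4: 4→1→5→2 push 1
augment #5: 4→6→5→2 push 2
augment #6: 4→6→0→5→2 push 5
augment #7: 4→6→0→1→8→2 push 1
max flow = 60; residual-reachable set from 4 gives S-side
cut edges (S→T): {(3,2), (4,0), (4,1), (6,0), (6,5), (7,2)} total cap 60

Min-cut arcs: {(3,2), (4,0), (4,1), (6,0), (6,5), (7,2)} (total capacity 60)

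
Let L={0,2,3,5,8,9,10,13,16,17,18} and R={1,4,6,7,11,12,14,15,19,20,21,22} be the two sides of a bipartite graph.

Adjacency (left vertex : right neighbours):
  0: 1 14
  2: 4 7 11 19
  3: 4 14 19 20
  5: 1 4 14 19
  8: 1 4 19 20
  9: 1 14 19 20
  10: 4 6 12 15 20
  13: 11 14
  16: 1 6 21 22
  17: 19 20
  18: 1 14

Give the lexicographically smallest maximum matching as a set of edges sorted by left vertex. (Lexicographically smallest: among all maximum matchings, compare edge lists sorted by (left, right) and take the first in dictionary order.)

|M| = 9 (so the lex-smallest maximum matching has 9 edges)
process left vertices in ascending order; for each, take the smallest-labelled available neighbour that still permits 9 edges overall, or leave it unmatched if none does
lex-smallest matching: {0-1, 2-7, 3-4, 5-14, 8-19, 9-20, 10-6, 13-11, 16-21}

Lex-smallest maximum matching: {(0,1), (2,7), (3,4), (5,14), (8,19), (9,20), (10,6), (13,11), (16,21)}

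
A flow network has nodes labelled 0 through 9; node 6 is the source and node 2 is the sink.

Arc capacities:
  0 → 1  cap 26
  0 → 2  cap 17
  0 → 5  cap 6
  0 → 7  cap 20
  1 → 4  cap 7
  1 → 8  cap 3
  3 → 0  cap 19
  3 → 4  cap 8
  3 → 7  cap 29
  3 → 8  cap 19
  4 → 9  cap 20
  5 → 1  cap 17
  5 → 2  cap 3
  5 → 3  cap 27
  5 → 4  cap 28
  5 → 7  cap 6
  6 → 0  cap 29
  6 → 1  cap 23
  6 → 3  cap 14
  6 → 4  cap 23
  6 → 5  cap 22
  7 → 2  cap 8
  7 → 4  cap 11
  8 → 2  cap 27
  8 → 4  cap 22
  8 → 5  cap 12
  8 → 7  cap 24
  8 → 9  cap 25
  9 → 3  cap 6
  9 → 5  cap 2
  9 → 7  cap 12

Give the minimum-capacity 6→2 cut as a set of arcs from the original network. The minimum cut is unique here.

Min-cut arcs: {(0,2), (1,8), (3,8), (5,2), (7,2)} (total capacity 50)

augment #1: 6→0→2 push 17
augment #2: 6→5→2 push 3
augment #3: 6→0→7→2 push 8
augment #4: 6→1→8→2 push 3
augment #5: 6→3→8→2 push 14
augment #6: 6→5→3→8→2 push 5
max flow = 50; residual-reachable set from 6 gives S-side
cut edges (S→T): {(0,2), (1,8), (3,8), (5,2), (7,2)} total cap 50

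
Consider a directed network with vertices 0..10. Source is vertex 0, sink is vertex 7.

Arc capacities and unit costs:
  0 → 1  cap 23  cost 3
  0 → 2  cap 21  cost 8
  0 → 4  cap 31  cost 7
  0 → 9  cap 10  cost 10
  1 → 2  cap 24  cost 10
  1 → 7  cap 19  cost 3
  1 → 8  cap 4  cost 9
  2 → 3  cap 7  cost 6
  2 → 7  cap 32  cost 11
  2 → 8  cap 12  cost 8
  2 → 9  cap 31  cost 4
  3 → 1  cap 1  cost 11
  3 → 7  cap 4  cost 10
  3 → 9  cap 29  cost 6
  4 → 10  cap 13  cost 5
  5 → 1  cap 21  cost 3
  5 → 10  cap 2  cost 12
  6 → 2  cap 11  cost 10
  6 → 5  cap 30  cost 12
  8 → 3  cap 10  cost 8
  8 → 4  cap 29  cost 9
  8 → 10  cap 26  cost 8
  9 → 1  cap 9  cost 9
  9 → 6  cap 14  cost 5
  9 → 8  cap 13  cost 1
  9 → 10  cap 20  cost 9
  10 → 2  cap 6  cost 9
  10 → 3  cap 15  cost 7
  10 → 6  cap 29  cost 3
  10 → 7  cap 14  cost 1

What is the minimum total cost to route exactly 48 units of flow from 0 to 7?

Minimum cost for 48 units: 587

shortest-cost path #1: 0→1→7 push 19 @ unit cost 6 (adds 114)
shortest-cost path #2: 0→4→10→7 push 13 @ unit cost 13 (adds 169)
shortest-cost path #3: 0→2→7 push 16 @ unit cost 19 (adds 304)
total cost = 587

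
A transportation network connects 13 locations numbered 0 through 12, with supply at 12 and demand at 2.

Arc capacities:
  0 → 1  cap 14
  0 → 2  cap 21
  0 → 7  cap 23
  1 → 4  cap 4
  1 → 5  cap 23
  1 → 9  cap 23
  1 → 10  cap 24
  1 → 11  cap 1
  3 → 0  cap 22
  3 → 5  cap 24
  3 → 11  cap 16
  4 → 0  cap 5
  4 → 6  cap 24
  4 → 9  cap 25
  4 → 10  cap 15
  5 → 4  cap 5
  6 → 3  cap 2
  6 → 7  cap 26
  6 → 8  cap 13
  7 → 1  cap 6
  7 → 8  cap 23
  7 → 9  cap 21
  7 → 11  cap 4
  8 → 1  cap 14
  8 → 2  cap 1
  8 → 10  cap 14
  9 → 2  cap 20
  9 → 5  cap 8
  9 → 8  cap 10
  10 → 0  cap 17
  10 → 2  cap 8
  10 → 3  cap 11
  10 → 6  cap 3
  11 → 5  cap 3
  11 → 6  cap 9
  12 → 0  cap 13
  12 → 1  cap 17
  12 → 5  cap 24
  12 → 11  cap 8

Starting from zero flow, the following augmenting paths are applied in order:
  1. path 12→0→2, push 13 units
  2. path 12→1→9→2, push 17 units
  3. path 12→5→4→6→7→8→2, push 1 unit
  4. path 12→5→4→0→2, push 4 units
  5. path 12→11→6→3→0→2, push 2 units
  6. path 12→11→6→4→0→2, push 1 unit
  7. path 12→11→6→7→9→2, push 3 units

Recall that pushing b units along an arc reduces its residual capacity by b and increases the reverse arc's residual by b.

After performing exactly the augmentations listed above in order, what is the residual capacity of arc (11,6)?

after path 1 (12→0→2, push 13): res(11,6)=9
after path 2 (12→1→9→2, push 17): res(11,6)=9
after path 3 (12→5→4→6→7→8→2, push 1): res(11,6)=9
after path 4 (12→5→4→0→2, push 4): res(11,6)=9
after path 5 (12→11→6→3→0→2, push 2): res(11,6)=7
after path 6 (12→11→6→4→0→2, push 1): res(11,6)=6
after path 7 (12→11→6→7→9→2, push 3): res(11,6)=3

Residual capacity of (11,6): 3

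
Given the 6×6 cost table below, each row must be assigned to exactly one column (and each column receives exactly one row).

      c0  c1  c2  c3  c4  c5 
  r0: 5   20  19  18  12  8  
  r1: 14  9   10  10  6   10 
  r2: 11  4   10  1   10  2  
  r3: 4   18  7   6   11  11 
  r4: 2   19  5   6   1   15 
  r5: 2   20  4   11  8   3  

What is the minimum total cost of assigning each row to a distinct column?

optimal assignment: row0→col0 (cost 5), row1→col1 (cost 9), row2→col3 (cost 1), row3→col2 (cost 7), row4→col4 (cost 1), row5→col5 (cost 3)
total = 5 + 9 + 1 + 7 + 1 + 3 = 26

Minimum assignment cost: 26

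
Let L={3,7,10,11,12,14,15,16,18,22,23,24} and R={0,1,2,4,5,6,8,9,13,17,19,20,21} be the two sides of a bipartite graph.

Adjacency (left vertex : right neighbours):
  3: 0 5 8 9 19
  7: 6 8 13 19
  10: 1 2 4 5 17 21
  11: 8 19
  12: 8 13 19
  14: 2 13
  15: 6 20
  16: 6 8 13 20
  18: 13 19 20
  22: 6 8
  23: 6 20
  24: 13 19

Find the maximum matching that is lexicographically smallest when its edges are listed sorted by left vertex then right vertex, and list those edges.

|M| = 8 (so the lex-smallest maximum matching has 8 edges)
process left vertices in ascending order; for each, take the smallest-labelled available neighbour that still permits 8 edges overall, or leave it unmatched if none does
lex-smallest matching: {3-0, 7-6, 10-1, 11-8, 12-13, 14-2, 15-20, 18-19}

Lex-smallest maximum matching: {(3,0), (7,6), (10,1), (11,8), (12,13), (14,2), (15,20), (18,19)}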